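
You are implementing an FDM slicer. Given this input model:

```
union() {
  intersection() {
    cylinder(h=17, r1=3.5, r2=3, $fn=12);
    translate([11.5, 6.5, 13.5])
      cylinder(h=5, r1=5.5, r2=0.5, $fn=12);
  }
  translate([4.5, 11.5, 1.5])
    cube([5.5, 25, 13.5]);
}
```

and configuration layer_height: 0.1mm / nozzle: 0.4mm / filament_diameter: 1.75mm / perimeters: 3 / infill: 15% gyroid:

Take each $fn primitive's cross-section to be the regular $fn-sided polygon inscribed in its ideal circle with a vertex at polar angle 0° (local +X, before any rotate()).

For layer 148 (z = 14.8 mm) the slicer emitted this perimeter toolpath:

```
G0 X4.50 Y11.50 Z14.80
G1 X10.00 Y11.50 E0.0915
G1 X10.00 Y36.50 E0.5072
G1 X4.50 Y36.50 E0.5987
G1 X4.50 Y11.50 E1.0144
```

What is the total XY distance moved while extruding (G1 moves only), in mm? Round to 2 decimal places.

Sum the Euclidean lengths of each G1 segment: total = 61.00 mm.

61.00 mm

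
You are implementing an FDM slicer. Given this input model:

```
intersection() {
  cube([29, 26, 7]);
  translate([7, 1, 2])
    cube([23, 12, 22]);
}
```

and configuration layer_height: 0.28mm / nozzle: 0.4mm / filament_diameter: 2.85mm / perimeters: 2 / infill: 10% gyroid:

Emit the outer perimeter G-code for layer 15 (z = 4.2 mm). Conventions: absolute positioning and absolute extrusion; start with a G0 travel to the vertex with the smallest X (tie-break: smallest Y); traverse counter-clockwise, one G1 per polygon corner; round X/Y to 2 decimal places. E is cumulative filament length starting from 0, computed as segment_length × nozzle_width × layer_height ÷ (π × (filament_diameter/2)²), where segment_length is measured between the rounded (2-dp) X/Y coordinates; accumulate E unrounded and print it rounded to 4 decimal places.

At z = 4.2 mm: the cube (footprint 29×26) is included at this height; the cube at (7, 1) (footprint 23×12) is included at this height; Taking the intersection: the 23×12 cube at (7, 1) partially overlaps the 29×26 cube; clipping to the common part keeps 264.00 mm² — 1 connected region. The outline is a single polygon with 4 vertices. Extrusion per mm of travel: 0.4 × 0.28 / (π × 1.425²) = 0.017557. Accumulating E over each segment gives final E = 1.1938.

G0 X7.00 Y1.00 Z4.20
G1 X29.00 Y1.00 E0.3862
G1 X29.00 Y13.00 E0.5969
G1 X7.00 Y13.00 E0.9832
G1 X7.00 Y1.00 E1.1938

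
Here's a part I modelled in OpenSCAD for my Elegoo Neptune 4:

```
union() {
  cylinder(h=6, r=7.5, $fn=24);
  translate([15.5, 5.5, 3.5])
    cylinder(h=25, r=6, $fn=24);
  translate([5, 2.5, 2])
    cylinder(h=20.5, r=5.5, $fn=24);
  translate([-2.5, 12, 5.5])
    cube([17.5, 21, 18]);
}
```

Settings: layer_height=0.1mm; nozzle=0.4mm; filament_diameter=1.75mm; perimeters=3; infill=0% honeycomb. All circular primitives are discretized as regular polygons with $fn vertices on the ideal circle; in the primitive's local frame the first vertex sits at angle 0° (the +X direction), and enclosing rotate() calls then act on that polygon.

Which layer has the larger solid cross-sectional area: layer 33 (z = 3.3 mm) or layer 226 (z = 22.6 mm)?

layer 226 (z = 22.6 mm)

Layer 33 (z = 3.3): the r=7.5 cylinder contributes a regular 24-gon of circumradius 7.5 (area = (24/2)·7.500²·sin(360°/24) = 174.70 mm²); the cylinder at (15.5, 5.5) does not reach this height (z outside [3.5, 28.5]); the r=5.5 cylinder at (5, 2.5) contributes a regular 24-gon of circumradius 5.5 (area = (24/2)·5.500²·sin(360°/24) = 93.95 mm²); the cube at (-2.5, 12) does not reach this height (z outside [5.5, 23.5]); Merging all regions: the regions partially overlap — summed areas 268.65 mm² minus the doubly-counted overlap 59.34 mm² gives 209.31 mm² — area = 209.31 mm². So its area = 209.31 mm². Layer 226 (z = 22.6): the cylinder is absent (z outside [0, 6]); the r=6 cylinder at (15.5, 5.5) contributes a regular 24-gon of circumradius 6 (area = (24/2)·6.000²·sin(360°/24) = 111.81 mm²); the cylinder at (5, 2.5) does not reach this height (z outside [2, 22.5]); the cube at (-2.5, 12) (footprint 17.5×21) is included at this height (area 367.50 mm²); Merging all regions: the 2 present regions are separate (no shared area or edge), so areas and boundary lengths simply add and each stays a separate island — area = 479.31 mm². So its area = 479.31 mm². Layer 226 is larger (479.31 vs 209.31 mm²).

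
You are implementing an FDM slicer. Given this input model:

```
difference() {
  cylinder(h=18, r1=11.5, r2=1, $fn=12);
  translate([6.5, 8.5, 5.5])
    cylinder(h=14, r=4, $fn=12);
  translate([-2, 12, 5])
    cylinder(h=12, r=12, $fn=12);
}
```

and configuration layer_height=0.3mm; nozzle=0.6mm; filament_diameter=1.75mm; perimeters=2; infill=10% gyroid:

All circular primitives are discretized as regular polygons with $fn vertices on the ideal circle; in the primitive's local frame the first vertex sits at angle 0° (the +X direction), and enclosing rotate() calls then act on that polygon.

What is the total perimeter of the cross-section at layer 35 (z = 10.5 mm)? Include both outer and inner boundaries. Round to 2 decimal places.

30.53 mm

At z = 10.5 mm: the cone: at t=0.583 of its height the radius interpolates to r₁+(r₂−r₁)t = 5.375, giving a regular 12-gon of that circumradius (perimeter = 2·12·5.375·sin(180°/12) = 33.39 mm); the cylinder at (6.5, 8.5): section is a regular 12-gon, circumradius r=4 (perimeter = 2·12·4.000·sin(180°/12) = 24.85 mm); the r=12 cylinder at (-2, 12) gives a regular 12-gon of circumradius 12 (constant along its height) (perimeter = 2·12·12.000·sin(180°/12) = 74.54 mm); Subtracting the remaining from the first: starting from the cone, the r=4 cylinder at (6.5, 8.5) misses the remaining region (no effect); the r=12 cylinder at (-2, 12) partially overlaps it — only the 34.87 mm² overlap (of its 432.00 mm²) is removed, clipping the outline — boundary = 30.53 mm. Overall, the cross-section is a single solid region. Total boundary length (outer) = 30.53 mm.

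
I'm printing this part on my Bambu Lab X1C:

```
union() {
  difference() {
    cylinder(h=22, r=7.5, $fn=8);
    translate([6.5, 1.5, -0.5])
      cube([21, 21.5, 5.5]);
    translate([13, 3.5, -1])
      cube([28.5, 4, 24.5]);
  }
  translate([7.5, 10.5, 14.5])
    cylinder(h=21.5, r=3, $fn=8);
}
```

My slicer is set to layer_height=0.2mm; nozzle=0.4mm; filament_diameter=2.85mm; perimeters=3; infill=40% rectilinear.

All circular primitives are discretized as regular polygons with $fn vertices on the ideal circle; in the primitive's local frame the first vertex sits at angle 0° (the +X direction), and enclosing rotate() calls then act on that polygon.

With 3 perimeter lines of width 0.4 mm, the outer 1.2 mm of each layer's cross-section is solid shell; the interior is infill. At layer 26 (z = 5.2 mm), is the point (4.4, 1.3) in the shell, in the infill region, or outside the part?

infill

At z = 5.2 mm: the cylinder: section is a regular 8-gon, circumradius r=7.5; the cube at (6.5, 1.5) is not intersected at this z (z outside [-0.5, 5]); the cube at (13, 3.5) (footprint 28.5×4) is included at this height; Subtracting the remaining from the first: starting from the r=7.5 cylinder, the 28.5×4 cube at (13, 3.5) misses the remaining region (no effect) — 1 connected region; the cylinder at (7.5, 10.5) is absent (z outside [14.5, 36]); Combining (union): only the result so far is present, so the union is just that shape — 1 connected region. Overall, the cross-section is a single solid region. The nearest boundary edge runs (5.30, 5.30)→(7.50, 0.00); distance from the point to it = 2.37 mm. The point is inside the cross-section and 2.37 mm from the nearest boundary — more than the 1.2 mm shell width (3 × 0.4), so it's in the infill interior.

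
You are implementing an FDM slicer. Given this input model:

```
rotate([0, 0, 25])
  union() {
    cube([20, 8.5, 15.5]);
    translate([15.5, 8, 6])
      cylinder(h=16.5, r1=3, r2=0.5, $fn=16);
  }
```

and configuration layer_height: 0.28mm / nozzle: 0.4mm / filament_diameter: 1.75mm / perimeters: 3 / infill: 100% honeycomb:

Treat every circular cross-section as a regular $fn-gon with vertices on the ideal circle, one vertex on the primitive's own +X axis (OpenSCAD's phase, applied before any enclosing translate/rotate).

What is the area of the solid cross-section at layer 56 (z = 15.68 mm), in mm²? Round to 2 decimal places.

7.20 mm²

At z = 15.68 mm: the cube is absent (z outside [0, 15.5]); the cone at (15.5, 8) contributes a regular 16-gon of circumradius 1.533 (interpolated between r1=3 and r2=0.5 at t=0.587) (area = (16/2)·1.533²·sin(360°/16) = 7.20 mm²); Merging all regions: only the cone at (15.5, 8) is present, so the union is just that shape — area = 7.20 mm²; (whole slice rotated 25° about Z — lengths, areas and connectivity unchanged). Overall, the cross-section is a single solid region. Net area = 7.20 mm².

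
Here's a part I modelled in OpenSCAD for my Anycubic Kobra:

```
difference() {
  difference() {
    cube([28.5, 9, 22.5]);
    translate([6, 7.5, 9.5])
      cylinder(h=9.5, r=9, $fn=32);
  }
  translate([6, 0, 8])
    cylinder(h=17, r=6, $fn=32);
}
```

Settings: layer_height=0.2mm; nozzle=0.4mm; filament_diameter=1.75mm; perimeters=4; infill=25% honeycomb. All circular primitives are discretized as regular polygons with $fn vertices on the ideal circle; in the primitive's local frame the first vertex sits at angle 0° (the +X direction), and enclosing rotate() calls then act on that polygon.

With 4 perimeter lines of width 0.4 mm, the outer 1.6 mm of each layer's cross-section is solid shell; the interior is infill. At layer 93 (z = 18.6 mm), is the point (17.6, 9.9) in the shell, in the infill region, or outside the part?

At z = 18.6 mm: the cube (footprint 28.5×9) is included at this height; the r=9 cylinder at (6, 7.5) gives a regular 32-gon of circumradius 9 (constant along its height); Taking the first minus the rest: starting from the 28.5×9 cube, the r=9 cylinder at (6, 7.5) partially overlaps it — only the 125.26 mm² overlap (of its 252.84 mm²) is removed, clipping the outline — 2 connected regions; the r=6 cylinder at (6, 0) contributes a regular 32-gon of circumradius 6; Taking the first minus the rest: starting from that combined region, the r=6 cylinder at (6, 0) partially overlaps it — only the 0.79 mm² overlap (of its 112.37 mm²) is removed, clipping the outline — 2 connected regions. Overall, the cross-section has 2 separate islands. The nearest boundary edge runs (14.85, 9.00)→(28.50, 9.00); distance from the point to it = 0.90 mm. The point is not inside any of the regions above, so it lies outside the cross-section (0.90 mm from the nearest boundary).

outside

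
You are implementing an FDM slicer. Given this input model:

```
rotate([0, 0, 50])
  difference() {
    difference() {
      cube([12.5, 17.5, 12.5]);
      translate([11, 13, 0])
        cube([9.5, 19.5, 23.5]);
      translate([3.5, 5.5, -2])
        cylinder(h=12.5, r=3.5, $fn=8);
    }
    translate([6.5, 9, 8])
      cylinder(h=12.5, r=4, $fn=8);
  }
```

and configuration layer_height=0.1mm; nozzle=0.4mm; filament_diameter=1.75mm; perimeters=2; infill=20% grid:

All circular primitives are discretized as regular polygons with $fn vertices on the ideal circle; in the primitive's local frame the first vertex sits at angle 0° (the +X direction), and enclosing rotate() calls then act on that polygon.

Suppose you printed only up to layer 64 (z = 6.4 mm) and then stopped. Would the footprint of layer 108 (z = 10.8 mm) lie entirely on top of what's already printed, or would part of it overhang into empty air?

Compare the two slices. At z = 6.4: the 12.5×17.5 cube contributes its full rectangle (area 218.75 mm²); the cube at (11, 13) (footprint 9.5×19.5) is included at this height (area 185.25 mm²); the r=3.5 cylinder at (3.5, 5.5) gives a regular 8-gon of circumradius 3.5 (constant along its height) (area = (8/2)·3.500²·sin(360°/8) = 34.65 mm²); Taking the first minus the rest: starting from the 12.5×17.5 cube (218.75 mm²), the 9.5×19.5 cube at (11, 13) partially overlaps it — only the 6.75 mm² overlap (of its 185.25 mm²) is removed, clipping the outline; the r=3.5 cylinder at (3.5, 5.5) lies inside it touching the edge (removes its full 34.65 mm²) — area = 177.35 mm²; the cylinder at (6.5, 9) is absent (z outside [8, 20.5]); Taking the first minus the rest: none of the subtracted shapes is present at this height, so that combined region is unchanged — area = 177.35 mm²; (rotated 50° about Z; rotation is an isometry so areas/perimeters/island counts are preserved). At z = 10.8: the cube is present — its section is the full 12.5×17.5 rectangle (area 218.75 mm²); the cube at (11, 13) (footprint 9.5×19.5) is included at this height (area 185.25 mm²); the cylinder at (3.5, 5.5) does not reach this height (z outside [-2, 10.5]); After the difference (first − rest): starting from the 12.5×17.5 cube (218.75 mm²), the 9.5×19.5 cube at (11, 13) partially overlaps it — only the 6.75 mm² overlap (of its 185.25 mm²) is removed, clipping the outline — area = 212.00 mm²; the r=4 cylinder at (6.5, 9) gives a regular 8-gon of circumradius 4 (constant along its height) (area = (8/2)·4.000²·sin(360°/8) = 45.25 mm²); Subtracting the remaining from the first: starting from that combined region (212.00 mm²), the r=4 cylinder at (6.5, 9) lies wholly inside it (removes its full 45.25 mm² and its 24.49 mm outline becomes a hole wall) — area = 166.75 mm²; (whole slice rotated 50° about Z — lengths, areas and connectivity unchanged). Checking containment: at z = 10.8 the cross-section extends beyond the z = 6.4 cross-section by about 25.17 mm².

part overhangs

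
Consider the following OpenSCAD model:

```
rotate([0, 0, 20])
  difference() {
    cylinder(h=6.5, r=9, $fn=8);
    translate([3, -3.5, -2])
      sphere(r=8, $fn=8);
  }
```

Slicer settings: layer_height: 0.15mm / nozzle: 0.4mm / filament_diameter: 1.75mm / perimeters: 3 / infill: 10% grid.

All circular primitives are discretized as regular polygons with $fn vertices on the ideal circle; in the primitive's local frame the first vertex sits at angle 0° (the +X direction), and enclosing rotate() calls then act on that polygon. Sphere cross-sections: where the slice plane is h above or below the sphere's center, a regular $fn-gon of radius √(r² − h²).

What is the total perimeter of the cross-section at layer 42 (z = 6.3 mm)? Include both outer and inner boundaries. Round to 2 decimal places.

At z = 6.3 mm: the cylinder: section is a regular 8-gon, circumradius r=9 (perimeter = 2·8·9.000·sin(180°/8) = 55.11 mm); the sphere at (3, -3.5) is absent (|z−center|=8.300 > r=8); Subtracting the remaining from the first: none of the subtracted shapes is present at this height, so the r=9 cylinder is unchanged — boundary = 55.11 mm; (rotated 20° about Z; rotation is an isometry so areas/perimeters/island counts are preserved). Overall, the cross-section is a single solid region. Total boundary length (outer) = 55.11 mm.

55.11 mm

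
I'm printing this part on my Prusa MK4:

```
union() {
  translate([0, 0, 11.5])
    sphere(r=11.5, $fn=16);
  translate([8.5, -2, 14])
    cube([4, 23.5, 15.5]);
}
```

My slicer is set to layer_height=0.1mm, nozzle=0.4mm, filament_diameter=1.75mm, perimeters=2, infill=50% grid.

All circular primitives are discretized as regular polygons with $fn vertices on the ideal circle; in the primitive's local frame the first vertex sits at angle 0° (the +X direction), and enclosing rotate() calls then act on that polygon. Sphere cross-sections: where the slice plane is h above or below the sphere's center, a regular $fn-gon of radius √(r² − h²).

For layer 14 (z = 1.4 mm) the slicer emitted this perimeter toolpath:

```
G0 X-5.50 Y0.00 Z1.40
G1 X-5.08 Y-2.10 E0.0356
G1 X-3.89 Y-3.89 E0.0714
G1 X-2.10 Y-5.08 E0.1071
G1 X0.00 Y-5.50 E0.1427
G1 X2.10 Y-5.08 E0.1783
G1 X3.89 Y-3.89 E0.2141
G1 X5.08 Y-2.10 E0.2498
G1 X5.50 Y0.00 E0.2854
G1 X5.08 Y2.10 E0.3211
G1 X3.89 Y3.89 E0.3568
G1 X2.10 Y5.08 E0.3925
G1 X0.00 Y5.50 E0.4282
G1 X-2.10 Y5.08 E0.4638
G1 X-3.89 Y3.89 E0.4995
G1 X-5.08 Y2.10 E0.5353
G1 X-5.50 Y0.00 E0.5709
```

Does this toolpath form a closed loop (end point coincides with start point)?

yes

Start point (G0): (-5.50, 0.00). End point (last G1): the path returns to the start — closed.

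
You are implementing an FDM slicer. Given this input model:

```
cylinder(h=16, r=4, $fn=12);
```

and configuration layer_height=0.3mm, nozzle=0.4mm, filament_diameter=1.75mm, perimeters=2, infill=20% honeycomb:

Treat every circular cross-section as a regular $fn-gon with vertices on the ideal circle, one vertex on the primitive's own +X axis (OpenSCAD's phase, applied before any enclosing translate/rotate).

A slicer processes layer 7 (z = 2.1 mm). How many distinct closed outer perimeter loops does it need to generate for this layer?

1

At z = 2.1 mm: the cylinder: section is a regular 12-gon, circumradius r=4. The result has 1 disconnected region.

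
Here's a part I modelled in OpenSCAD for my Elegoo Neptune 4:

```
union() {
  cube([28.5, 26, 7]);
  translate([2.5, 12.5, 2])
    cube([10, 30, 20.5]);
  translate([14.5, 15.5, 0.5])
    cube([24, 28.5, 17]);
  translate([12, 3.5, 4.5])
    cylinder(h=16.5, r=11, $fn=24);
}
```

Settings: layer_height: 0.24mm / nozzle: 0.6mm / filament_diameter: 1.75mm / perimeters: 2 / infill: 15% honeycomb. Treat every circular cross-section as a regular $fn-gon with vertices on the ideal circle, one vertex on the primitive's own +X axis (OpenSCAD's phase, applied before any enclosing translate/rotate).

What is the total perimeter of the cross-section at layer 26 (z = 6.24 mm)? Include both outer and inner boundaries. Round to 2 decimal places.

At z = 6.24 mm: the cube (footprint 28.5×26) is included at this height (perimeter 109.00 mm); the cube at (2.5, 12.5) (footprint 10×30) is included at this height (perimeter 80.00 mm); the 24×28.5 cube at (14.5, 15.5) contributes its full rectangle (perimeter 105.00 mm); the r=11 cylinder at (12, 3.5) gives a regular 24-gon of circumradius 11 (constant along its height) (perimeter = 2·24·11.000·sin(180°/24) = 68.92 mm); Combining (union): the regions partially overlap (shared area 545.17 mm²), so the edge portions inside another operand are dropped and the merged outline is re-measured after clipping — boundary = 204.59 mm. Overall, the cross-section is a single solid region. Total boundary length (outer) = 204.59 mm.

204.59 mm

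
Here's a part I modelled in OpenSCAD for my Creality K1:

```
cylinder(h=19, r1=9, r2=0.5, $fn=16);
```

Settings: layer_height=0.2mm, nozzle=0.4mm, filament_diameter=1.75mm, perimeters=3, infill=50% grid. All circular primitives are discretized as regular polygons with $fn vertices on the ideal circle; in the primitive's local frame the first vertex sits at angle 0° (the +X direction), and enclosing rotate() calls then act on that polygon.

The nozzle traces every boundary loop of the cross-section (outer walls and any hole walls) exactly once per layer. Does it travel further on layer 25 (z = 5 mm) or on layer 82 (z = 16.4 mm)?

Layer 25 (z = 5): the cone: at t=0.263 of its height the radius interpolates to r₁+(r₂−r₁)t = 6.763, giving a regular 16-gon of that circumradius (perimeter = 2·16·6.763·sin(180°/16) = 42.22 mm). So its perimeter = 42.22 mm. Layer 82 (z = 16.4): the cone contributes a regular 16-gon of circumradius 1.663 (interpolated between r1=9 and r2=0.5 at t=0.863) (perimeter = 2·16·1.663·sin(180°/16) = 10.38 mm). So its perimeter = 10.38 mm. Layer 25 is larger (42.22 vs 10.38 mm).

layer 25 (z = 5 mm)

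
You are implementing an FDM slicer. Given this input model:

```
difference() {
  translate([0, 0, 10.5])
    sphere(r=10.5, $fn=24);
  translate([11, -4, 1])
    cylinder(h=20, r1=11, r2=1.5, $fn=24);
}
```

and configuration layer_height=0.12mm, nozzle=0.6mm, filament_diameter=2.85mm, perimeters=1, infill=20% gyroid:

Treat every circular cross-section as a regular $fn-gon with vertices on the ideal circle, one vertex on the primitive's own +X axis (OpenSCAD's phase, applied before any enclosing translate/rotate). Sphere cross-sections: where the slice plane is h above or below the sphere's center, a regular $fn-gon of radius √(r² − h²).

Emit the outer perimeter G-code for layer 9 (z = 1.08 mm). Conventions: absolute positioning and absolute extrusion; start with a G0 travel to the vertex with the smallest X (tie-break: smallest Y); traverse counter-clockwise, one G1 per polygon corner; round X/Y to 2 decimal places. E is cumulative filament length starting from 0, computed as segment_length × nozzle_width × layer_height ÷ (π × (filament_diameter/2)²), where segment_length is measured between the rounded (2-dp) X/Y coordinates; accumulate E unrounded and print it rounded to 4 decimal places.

At z = 1.08 mm: the r=10.5 sphere contributes a regular 24-gon of circumradius √(10.5²−9.42²) = 4.638; the cone at (11, -4) (r1=11→r2=1.5) has section circumradius 10.962 here — a regular 24-gon; Subtracting the remaining from the first: starting from the r=10.5 sphere, the cone at (11, -4) partially overlaps it — only the 23.30 mm² overlap (of its 373.21 mm²) is removed, clipping the outline — 1 connected region. The outline is a single polygon with 20 vertices. Extrusion per mm of travel: 0.6 × 0.12 / (π × 1.425²) = 0.011286. Accumulating E over each segment gives final E = 0.3028.

G0 X-4.64 Y0.00 Z1.08
G1 X-4.48 Y-1.20 E0.0137
G1 X-4.02 Y-2.32 E0.0273
G1 X-3.28 Y-3.28 E0.0410
G1 X-2.32 Y-4.02 E0.0547
G1 X-1.20 Y-4.48 E0.0684
G1 X0.00 Y-4.64 E0.0820
G1 X0.12 Y-4.62 E0.0834
G1 X0.04 Y-4.00 E0.0904
G1 X0.41 Y-1.16 E0.1228
G1 X1.51 Y1.48 E0.1550
G1 X3.03 Y3.47 E0.1833
G1 X2.32 Y4.02 E0.1934
G1 X1.20 Y4.48 E0.2071
G1 X0.00 Y4.64 E0.2208
G1 X-1.20 Y4.48 E0.2344
G1 X-2.32 Y4.02 E0.2481
G1 X-3.28 Y3.28 E0.2618
G1 X-4.02 Y2.32 E0.2755
G1 X-4.48 Y1.20 E0.2891
G1 X-4.64 Y0.00 E0.3028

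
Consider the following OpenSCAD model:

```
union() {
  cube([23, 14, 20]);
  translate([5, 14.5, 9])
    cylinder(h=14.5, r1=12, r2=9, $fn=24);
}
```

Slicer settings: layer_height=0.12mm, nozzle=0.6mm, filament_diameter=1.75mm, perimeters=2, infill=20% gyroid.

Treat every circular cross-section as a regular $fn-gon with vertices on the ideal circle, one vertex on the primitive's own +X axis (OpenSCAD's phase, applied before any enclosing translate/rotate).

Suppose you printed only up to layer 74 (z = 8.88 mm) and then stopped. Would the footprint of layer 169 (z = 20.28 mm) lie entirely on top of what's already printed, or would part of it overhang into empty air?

part overhangs

Compare the two slices. At z = 8.88: the cube is present — its section is the full 23×14 rectangle (area 322.00 mm²); the cone at (5, 14.5) does not reach this height (z outside [9, 23.5]); Taking the union: only the 23×14 cube is present, so the union is just that shape — area = 322.00 mm². At z = 20.28: the cube is absent (z outside [0, 20]); the cone at (5, 14.5) contributes a regular 24-gon of circumradius 9.666 (interpolated between r1=12 and r2=9 at t=0.778) (area = (24/2)·9.666²·sin(360°/24) = 290.19 mm²); Combining (union): only the cone at (5, 14.5) is present, so the union is just that shape — area = 290.19 mm². Checking containment: at z = 20.28 the cross-section extends beyond the z = 8.88 cross-section by about 179.16 mm².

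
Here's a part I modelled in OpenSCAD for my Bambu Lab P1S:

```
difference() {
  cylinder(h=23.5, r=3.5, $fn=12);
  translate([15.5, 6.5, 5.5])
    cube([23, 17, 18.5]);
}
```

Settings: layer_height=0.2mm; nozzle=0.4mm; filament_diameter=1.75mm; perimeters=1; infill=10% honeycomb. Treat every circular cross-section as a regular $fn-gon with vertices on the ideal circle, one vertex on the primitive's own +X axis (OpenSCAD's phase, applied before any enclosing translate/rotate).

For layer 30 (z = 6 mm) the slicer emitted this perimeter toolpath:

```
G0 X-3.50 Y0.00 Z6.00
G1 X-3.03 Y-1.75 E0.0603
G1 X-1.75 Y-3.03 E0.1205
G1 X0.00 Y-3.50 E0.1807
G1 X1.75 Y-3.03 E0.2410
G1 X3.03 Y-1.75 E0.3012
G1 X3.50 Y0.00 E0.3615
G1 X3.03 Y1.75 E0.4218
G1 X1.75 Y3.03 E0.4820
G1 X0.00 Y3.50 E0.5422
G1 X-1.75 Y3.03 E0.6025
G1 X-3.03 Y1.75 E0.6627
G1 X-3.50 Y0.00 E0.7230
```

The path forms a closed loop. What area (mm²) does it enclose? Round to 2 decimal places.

36.74 mm²

Apply the shoelace formula to the sequence of (X, Y) vertices; enclosed area = 36.74 mm².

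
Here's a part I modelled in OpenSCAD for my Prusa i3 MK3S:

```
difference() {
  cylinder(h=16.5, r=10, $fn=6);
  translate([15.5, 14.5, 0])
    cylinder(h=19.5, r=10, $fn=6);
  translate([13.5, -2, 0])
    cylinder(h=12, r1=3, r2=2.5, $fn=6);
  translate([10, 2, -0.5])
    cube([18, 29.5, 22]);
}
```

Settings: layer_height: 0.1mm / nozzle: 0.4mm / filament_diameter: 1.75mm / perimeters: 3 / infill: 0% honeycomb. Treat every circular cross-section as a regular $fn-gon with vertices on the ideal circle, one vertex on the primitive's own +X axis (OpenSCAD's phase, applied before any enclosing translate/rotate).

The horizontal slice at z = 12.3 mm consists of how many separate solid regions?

1

At z = 12.3 mm: the r=10 cylinder gives a regular 6-gon of circumradius 10 (constant along its height); the r=10 cylinder at (15.5, 14.5) contributes a regular 6-gon of circumradius 10; the cone at (13.5, -2) is not intersected at this z (z outside [0, 12]); the cube at (10, 2) is present — its section is the full 18×29.5 rectangle; Subtracting the remaining from the first: starting from the r=10 cylinder, the r=10 cylinder at (15.5, 14.5) misses the remaining region (no effect); the 18×29.5 cube at (10, 2) misses the remaining region (no effect) — 1 connected region. The result has 1 disconnected region.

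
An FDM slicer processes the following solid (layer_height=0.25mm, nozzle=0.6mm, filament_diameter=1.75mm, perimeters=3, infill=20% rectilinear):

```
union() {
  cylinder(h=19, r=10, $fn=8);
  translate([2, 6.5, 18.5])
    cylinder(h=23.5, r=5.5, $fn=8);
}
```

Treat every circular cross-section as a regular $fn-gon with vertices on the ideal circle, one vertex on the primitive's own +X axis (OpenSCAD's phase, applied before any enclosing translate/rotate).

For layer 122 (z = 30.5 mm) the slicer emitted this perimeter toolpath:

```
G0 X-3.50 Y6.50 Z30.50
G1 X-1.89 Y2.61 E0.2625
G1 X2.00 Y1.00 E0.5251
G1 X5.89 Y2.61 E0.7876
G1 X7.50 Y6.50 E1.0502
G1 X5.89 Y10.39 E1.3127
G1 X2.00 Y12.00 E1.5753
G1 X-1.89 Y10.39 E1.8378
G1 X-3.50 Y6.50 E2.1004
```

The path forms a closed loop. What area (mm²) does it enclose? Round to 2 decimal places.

Apply the shoelace formula to the sequence of (X, Y) vertices; enclosed area = 85.58 mm².

85.58 mm²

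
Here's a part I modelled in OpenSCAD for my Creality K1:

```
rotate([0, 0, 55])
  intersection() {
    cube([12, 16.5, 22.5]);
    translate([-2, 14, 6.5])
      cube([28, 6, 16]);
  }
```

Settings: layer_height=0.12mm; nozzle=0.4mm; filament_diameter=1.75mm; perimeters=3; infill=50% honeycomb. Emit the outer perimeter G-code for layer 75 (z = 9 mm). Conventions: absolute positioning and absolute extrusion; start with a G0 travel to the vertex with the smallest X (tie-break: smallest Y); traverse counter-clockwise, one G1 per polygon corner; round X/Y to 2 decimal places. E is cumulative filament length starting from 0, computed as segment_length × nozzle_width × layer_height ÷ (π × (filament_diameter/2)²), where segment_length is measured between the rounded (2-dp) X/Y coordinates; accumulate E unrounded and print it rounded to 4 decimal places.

G0 X-13.52 Y9.46 Z9.00
G1 X-11.47 Y8.03 E0.0499
G1 X-4.59 Y17.86 E0.2893
G1 X-6.63 Y19.29 E0.3390
G1 X-13.52 Y9.46 E0.5786

At z = 9 mm: the cube (footprint 12×16.5) is included at this height; the cube at (-2, 14) (footprint 28×6) is included at this height; Keeping only the common overlap: the 28×6 cube at (-2, 14) partially overlaps the 12×16.5 cube; clipping to the common part keeps 30.00 mm² — 1 connected region; (whole slice rotated 55° about Z — lengths, areas and connectivity unchanged). The outline is a single polygon with 4 vertices. Extrusion per mm of travel: 0.4 × 0.12 / (π × 0.875²) = 0.019956. Accumulating E over each segment gives final E = 0.5786.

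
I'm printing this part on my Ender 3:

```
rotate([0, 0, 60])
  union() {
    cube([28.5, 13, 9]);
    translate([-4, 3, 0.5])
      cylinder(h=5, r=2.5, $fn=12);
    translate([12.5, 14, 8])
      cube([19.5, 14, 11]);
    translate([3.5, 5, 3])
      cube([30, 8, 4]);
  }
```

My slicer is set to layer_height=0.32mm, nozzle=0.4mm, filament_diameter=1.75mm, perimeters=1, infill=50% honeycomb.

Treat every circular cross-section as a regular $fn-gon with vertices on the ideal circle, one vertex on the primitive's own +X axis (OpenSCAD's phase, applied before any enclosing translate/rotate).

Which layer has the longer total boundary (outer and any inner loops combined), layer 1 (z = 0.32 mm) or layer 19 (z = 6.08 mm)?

Layer 1 (z = 0.32): the 28.5×13 cube contributes its full rectangle (perimeter 83.00 mm); the cylinder at (-4, 3) does not reach this height (z outside [0.5, 5.5]); the cube at (12.5, 14) is absent (z outside [8, 19]); the cube at (3.5, 5) is absent (z outside [3, 7]); Merging all regions: only the 28.5×13 cube is present, so the union is just that shape — boundary = 83.00 mm; (whole slice rotated 60° about Z — lengths, areas and connectivity unchanged). So its perimeter = 83.00 mm. Layer 19 (z = 6.08): the cube (footprint 28.5×13) is included at this height (perimeter 83.00 mm); the cylinder at (-4, 3) does not reach this height (z outside [0.5, 5.5]); the cube at (12.5, 14) is not intersected at this z (z outside [8, 19]); the cube at (3.5, 5) (footprint 30×8) is included at this height (perimeter 76.00 mm); Combining (union): the regions partially overlap (shared area 200.00 mm²), so the edge portions inside another operand are dropped and the merged outline is re-measured after clipping — boundary = 93.00 mm; (rotated 60° about Z; rotation is an isometry so areas/perimeters/island counts are preserved). So its perimeter = 93.00 mm. Layer 19 is larger (93.00 vs 83.00 mm).

layer 19 (z = 6.08 mm)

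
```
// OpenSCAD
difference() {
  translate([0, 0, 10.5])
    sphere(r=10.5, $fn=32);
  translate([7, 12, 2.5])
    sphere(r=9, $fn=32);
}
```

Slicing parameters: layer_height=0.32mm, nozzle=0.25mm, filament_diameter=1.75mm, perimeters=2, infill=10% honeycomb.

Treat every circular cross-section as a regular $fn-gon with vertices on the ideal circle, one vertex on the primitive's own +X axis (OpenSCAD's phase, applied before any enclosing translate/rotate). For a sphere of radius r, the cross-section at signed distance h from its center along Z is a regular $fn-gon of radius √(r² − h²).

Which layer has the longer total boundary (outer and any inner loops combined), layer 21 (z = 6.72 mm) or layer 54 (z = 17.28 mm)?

Layer 21 (z = 6.72): the r=10.5 sphere contributes a regular 32-gon of circumradius √(10.5²−3.78²) = 9.796 (perimeter = 2·32·9.796·sin(180°/32) = 61.45 mm); the r=9 sphere at (7, 12) slices to a regular 32-gon of circumradius 7.949 (√(r²−h²) with h=4.22 from center) (perimeter = 2·32·7.949·sin(180°/32) = 49.87 mm); Subtracting the remaining from the first: starting from the r=10.5 sphere, the r=9 sphere at (7, 12) partially overlaps it — only the 28.16 mm² overlap (of its 197.25 mm²) is removed, clipping the outline — boundary = 61.89 mm. So its perimeter = 61.89 mm. Layer 54 (z = 17.28): the r=10.5 sphere contributes a regular 32-gon of circumradius √(10.5²−6.78²) = 8.018 (perimeter = 2·32·8.018·sin(180°/32) = 50.30 mm); the sphere at (7, 12) does not reach this height (|z−center|=14.780 > r=9); Subtracting the remaining from the first: none of the subtracted shapes is present at this height, so the r=10.5 sphere is unchanged — boundary = 50.30 mm. So its perimeter = 50.30 mm. Layer 21 is larger (61.89 vs 50.30 mm).

layer 21 (z = 6.72 mm)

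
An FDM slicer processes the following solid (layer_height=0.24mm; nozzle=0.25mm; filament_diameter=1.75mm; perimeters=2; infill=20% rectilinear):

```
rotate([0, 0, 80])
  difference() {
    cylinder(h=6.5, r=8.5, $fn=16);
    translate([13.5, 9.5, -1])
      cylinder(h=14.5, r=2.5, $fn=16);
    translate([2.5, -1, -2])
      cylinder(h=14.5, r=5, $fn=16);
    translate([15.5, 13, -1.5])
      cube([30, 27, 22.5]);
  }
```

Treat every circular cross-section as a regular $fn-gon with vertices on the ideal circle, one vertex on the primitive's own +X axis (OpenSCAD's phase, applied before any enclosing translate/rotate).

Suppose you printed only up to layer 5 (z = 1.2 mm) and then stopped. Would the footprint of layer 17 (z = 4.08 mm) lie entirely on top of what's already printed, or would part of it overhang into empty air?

entirely on top

Compare the two slices. At z = 1.2: the r=8.5 cylinder contributes a regular 16-gon of circumradius 8.5 (area = (16/2)·8.500²·sin(360°/16) = 221.19 mm²); the cylinder at (13.5, 9.5): section is a regular 16-gon, circumradius r=2.5 (area = (16/2)·2.500²·sin(360°/16) = 19.13 mm²); the r=5 cylinder at (2.5, -1) contributes a regular 16-gon of circumradius 5 (area = (16/2)·5.000²·sin(360°/16) = 76.54 mm²); the 30×27 cube at (15.5, 13) contributes its full rectangle (area 810.00 mm²); After the difference (first − rest): starting from the r=8.5 cylinder (221.19 mm²), the r=2.5 cylinder at (13.5, 9.5) misses the remaining region (no effect); the r=5 cylinder at (2.5, -1) lies wholly inside it (removes its full 76.54 mm² and its 31.21 mm outline becomes a hole wall); the 30×27 cube at (15.5, 13) misses the remaining region (no effect) — area = 144.65 mm²; (rotated 80° about Z; rotation is an isometry so areas/perimeters/island counts are preserved). At z = 4.08: the r=8.5 cylinder contributes a regular 16-gon of circumradius 8.5 (area = (16/2)·8.500²·sin(360°/16) = 221.19 mm²); the r=2.5 cylinder at (13.5, 9.5) contributes a regular 16-gon of circumradius 2.5 (area = (16/2)·2.500²·sin(360°/16) = 19.13 mm²); the cylinder at (2.5, -1): section is a regular 16-gon, circumradius r=5 (area = (16/2)·5.000²·sin(360°/16) = 76.54 mm²); the 30×27 cube at (15.5, 13) contributes its full rectangle (area 810.00 mm²); After the difference (first − rest): starting from the r=8.5 cylinder (221.19 mm²), the r=2.5 cylinder at (13.5, 9.5) misses the remaining region (no effect); the r=5 cylinder at (2.5, -1) lies wholly inside it (removes its full 76.54 mm² and its 31.21 mm outline becomes a hole wall); the 30×27 cube at (15.5, 13) misses the remaining region (no effect) — area = 144.65 mm²; (rotated 80° about Z; rotation is an isometry so areas/perimeters/island counts are preserved). Checking containment: the cross-section at z = 4.08 is a subset of the cross-section at z = 1.2.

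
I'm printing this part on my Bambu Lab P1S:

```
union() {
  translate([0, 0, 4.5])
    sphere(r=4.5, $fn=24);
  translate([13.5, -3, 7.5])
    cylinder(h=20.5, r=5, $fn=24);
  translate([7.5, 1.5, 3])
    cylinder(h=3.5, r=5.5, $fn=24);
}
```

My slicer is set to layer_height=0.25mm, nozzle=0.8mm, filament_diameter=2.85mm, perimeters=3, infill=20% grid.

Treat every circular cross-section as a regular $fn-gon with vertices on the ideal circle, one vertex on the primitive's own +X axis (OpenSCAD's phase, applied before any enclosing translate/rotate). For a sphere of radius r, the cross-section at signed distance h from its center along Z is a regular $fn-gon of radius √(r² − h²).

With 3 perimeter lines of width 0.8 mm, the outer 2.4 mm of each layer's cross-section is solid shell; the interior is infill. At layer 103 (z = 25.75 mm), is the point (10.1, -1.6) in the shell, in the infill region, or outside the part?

At z = 25.75 mm: the sphere is not intersected at this z (|z−center|=21.250 > r=4.5); the r=5 cylinder at (13.5, -3) gives a regular 24-gon of circumradius 5 (constant along its height); the cylinder at (7.5, 1.5) is absent (z outside [3, 6.5]); Merging all regions: only the r=5 cylinder at (13.5, -3) is present, so the union is just that shape — 1 connected region. Overall, the cross-section is a single solid region. The nearest boundary edge runs (9.17, -0.50)→(8.67, -1.71); distance from the point to it = 1.28 mm. The point is inside the cross-section, 1.28 mm from the nearest boundary — within the 2.4 mm shell band (3 × 0.8).

shell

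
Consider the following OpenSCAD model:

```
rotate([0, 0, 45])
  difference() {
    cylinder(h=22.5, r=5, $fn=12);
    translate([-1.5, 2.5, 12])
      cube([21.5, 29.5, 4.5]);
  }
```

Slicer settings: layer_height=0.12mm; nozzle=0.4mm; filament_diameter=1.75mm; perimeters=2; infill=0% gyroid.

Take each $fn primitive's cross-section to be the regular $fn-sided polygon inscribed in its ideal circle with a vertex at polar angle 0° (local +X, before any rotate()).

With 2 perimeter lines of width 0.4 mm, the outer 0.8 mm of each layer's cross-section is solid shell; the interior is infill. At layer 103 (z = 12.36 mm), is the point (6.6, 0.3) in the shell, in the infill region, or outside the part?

At z = 12.36 mm: the cylinder: section is a regular 12-gon, circumradius r=5; the cube at (-1.5, 2.5) is present — its section is the full 21.5×29.5 rectangle; Subtracting the remaining from the first: starting from the r=5 cylinder, the 21.5×29.5 cube at (-1.5, 2.5) partially overlaps it — only the 10.54 mm² overlap (of its 634.25 mm²) is removed, clipping the outline — 1 connected region; (whole slice rotated 45° about Z — lengths, areas and connectivity unchanged). Overall, the cross-section is a single solid region. Undo the 45° rotation: the query point maps to (4.879, -4.455) in the un-rotated model frame. The nearest boundary edge runs (4.33, -2.50)→(2.50, -4.33); distance from the point to it = 1.77 mm. The point is not inside any of the regions above, so it lies outside the cross-section (1.77 mm from the nearest boundary).

outside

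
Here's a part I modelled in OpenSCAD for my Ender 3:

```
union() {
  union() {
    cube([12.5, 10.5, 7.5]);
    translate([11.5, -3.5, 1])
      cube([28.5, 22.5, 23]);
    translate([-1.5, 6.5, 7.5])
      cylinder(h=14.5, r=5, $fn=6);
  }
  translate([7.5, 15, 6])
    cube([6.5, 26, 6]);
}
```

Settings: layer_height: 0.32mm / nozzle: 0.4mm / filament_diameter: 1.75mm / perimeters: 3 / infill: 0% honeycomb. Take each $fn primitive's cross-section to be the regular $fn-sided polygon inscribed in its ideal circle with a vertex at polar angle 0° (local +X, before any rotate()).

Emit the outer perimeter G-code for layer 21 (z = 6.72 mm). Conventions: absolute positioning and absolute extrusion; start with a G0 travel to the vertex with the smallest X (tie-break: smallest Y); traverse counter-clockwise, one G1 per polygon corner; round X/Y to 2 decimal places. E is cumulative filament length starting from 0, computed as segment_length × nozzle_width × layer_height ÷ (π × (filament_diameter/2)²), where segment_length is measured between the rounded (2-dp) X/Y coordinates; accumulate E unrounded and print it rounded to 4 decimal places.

At z = 6.72 mm: the cube (footprint 12.5×10.5) is included at this height; the cube at (11.5, -3.5) is present — its section is the full 28.5×22.5 rectangle; the cylinder at (-1.5, 6.5) is not intersected at this z (z outside [7.5, 22]); Merging all regions: the regions partially overlap (shared area 10.50 mm²), so overlapping operands fuse into one piece — 1 connected region; the cube at (7.5, 15) is present — its section is the full 6.5×26 rectangle; Combining (union): the regions partially overlap (shared area 10.00 mm²), so overlapping operands fuse into one piece — 1 connected region. The outline is a single polygon with 12 vertices. Extrusion per mm of travel: 0.4 × 0.32 / (π × 0.875²) = 0.053216. Accumulating E over each segment gives final E = 9.4193.

G0 X0.00 Y0.00 Z6.72
G1 X11.50 Y0.00 E0.6120
G1 X11.50 Y-3.50 E0.7982
G1 X40.00 Y-3.50 E2.3149
G1 X40.00 Y19.00 E3.5123
G1 X14.00 Y19.00 E4.8959
G1 X14.00 Y41.00 E6.0666
G1 X7.50 Y41.00 E6.4126
G1 X7.50 Y15.00 E7.7962
G1 X11.50 Y15.00 E8.0090
G1 X11.50 Y10.50 E8.2485
G1 X0.00 Y10.50 E8.8605
G1 X0.00 Y0.00 E9.4193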